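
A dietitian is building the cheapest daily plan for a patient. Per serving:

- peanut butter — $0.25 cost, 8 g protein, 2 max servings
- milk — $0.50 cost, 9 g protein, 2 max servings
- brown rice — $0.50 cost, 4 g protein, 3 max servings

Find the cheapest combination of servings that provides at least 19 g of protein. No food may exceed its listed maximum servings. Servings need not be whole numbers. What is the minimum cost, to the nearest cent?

$0.67

Cost per g of protein: peanut butter $0.0312, milk $0.0556, brown rice $0.1250.
Take 2 servings of peanut butter: +16.0 g protein for $0.50 (total $0.50, still need 3.0 g).
Take 0.3333 servings of milk: +3.0 g protein for $0.17 (total $0.67, still need 0.0 g).
Greedy by cheapest-per-g is optimal for a single linear constraint, so the minimum cost is $0.67.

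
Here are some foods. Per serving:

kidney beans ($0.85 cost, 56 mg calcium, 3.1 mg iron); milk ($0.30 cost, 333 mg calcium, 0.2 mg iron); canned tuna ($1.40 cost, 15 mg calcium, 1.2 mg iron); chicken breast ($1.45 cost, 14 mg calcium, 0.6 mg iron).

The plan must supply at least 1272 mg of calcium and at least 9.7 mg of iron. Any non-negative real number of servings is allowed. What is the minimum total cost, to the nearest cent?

Minimising a linear cost over {calcium ≥ 1272, iron ≥ 9.7, servings ≥ 0} — the optimum is at a vertex, using one or two foods.
kidney beans only: max(1272/56, 9.7/3.1) = 22.71 servings → $19.31.
milk only: max(1272/333, 9.7/0.2) = 48.5 servings → $14.55.
canned tuna only: max(1272/15, 9.7/1.2) = 84.8 servings → $118.72.
chicken breast only: max(1272/14, 9.7/0.6) = 90.86 servings → $131.74.
kidney beans + milk with both tight: 2.914 servings and 3.33 servings → $3.48.
kidney beans + canned tuna with both targets exact would need a negative amount; discard.
kidney beans + chicken breast with both targets exact would need a negative amount; discard.
milk + canned tuna with both tight: 3.482 servings and 7.503 servings → $11.55.
milk + chicken breast with both tight: 3.185 servings and 15.11 servings → $22.86.
canned tuna + chicken breast: intersection lies outside the first quadrant.
So the least-cost plan costs $3.48.

$3.48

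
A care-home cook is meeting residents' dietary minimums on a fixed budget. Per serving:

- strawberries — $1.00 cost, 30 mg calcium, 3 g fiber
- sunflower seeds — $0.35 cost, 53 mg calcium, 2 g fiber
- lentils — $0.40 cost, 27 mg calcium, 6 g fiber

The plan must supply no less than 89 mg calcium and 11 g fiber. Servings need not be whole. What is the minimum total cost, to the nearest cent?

$0.93

With two linear requirements the optimum uses one or two foods; enumerate the corners.
strawberries only: max(89/30, 11/3) = 3.667 servings → $3.67.
sunflower seeds only: max(89/53, 11/2) = 5.5 servings → $1.93.
lentils only: max(89/27, 11/6) = 3.296 servings → $1.32.
strawberries + sunflower seeds: intersection lies outside the first quadrant.
strawberries + lentils with both tight: 2.394 servings and 0.6364 servings → $2.65.
sunflower seeds + lentils with both tight: 0.8977 servings and 1.534 servings → $0.93.
The minimum over all feasible corners is $0.93.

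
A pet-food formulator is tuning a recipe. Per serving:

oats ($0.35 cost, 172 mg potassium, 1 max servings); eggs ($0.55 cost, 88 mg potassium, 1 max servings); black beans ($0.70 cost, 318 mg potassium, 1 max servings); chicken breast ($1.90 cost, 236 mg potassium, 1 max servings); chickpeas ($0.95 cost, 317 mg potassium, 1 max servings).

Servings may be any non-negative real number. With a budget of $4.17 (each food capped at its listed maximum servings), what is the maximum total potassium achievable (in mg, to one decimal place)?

1096.2 mg

Potassium per dollar: oats 491.4, black beans 454.3, chickpeas 333.7, eggs 160, chicken breast 124.2.
Take 1 serving of oats: spends $0.35, +172.0 mg potassium (running total 172.0 mg).
Take 1 serving of black beans: spends $0.70, +318.0 mg potassium (running total 490.0 mg).
Take 1 serving of chickpeas: spends $0.95, +317.0 mg potassium (running total 807.0 mg).
Take 1 serving of eggs: spends $0.55, +88.0 mg potassium (running total 895.0 mg).
Take 0.8526 servings of chicken breast: spends $1.62, +201.2 mg potassium (running total 1096.2 mg).
Greedy by best ratio exhausts the cost allowance optimally: 1096.2 mg.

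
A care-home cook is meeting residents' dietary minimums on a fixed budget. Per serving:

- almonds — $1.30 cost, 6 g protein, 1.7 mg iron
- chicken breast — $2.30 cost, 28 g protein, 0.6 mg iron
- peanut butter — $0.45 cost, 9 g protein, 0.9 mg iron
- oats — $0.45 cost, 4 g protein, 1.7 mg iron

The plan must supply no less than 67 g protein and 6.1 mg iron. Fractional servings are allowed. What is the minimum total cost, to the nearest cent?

Two binding constraints pin down two serving amounts, so the optimal mix uses at most two foods. The candidates are each food alone (scaled to the tighter of protein/iron) and each pair with both constraints tight.
almonds only: max(67/6, 6.1/1.7) = 11.17 servings → $14.52.
chicken breast only: max(67/28, 6.1/0.6) = 10.17 servings → $23.38.
peanut butter only: max(67/9, 6.1/0.9) = 7.444 servings → $3.35.
oats only: max(67/4, 6.1/1.7) = 16.75 servings → $7.54.
almonds + chicken breast with both tight: 2.968 servings and 1.757 servings → $7.90.
almonds + peanut butter: the both-tight solution has a negative serving — not a feasible corner.
almonds + oats with both targets exact would need a negative amount; discard.
chicken breast + peanut butter with both tight: 0.2727 servings and 6.596 servings → $3.60.
chicken breast + oats with both tight: 1.98 servings and 2.889 servings → $5.85.
peanut butter + oats: intersection lies outside the first quadrant.
So the least-cost plan costs $3.35.

$3.35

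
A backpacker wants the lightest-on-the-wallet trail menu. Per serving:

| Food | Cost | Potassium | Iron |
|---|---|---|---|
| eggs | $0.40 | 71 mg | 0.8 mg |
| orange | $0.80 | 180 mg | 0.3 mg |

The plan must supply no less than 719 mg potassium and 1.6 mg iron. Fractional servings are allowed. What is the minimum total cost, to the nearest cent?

$3.25

Check every corner: each single food scaled to meet both minima, and each pair solved so both constraints bind.
eggs only: max(719/71, 1.6/0.8) = 10.13 servings → $4.05.
orange only: max(719/180, 1.6/0.3) = 5.333 servings → $4.27.
eggs + orange with both tight: 0.5892 servings and 3.762 servings → $3.25.
The minimum over all feasible corners is $3.25.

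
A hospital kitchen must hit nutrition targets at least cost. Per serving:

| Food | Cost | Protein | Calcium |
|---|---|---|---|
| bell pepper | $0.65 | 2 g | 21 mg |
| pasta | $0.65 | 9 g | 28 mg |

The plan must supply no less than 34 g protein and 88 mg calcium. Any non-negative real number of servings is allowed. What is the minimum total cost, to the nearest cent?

Two binding constraints pin down two serving amounts, so the optimal mix uses at most two foods. The candidates are each food alone (scaled to the tighter of protein/calcium) and each pair with both constraints tight.
bell pepper only: max(34/2, 88/21) = 17 servings → $11.05.
pasta only: max(34/9, 88/28) = 3.778 servings → $2.46.
bell pepper + pasta with both targets exact would need a negative amount; discard.
So the least-cost plan costs $2.46.

$2.46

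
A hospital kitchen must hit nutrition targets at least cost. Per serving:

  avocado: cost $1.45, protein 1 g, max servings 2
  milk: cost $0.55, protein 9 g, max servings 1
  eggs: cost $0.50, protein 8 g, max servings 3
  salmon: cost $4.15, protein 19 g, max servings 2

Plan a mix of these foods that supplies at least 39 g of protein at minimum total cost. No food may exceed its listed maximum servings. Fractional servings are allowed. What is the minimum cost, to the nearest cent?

Cost per g of protein: milk $0.0611, eggs $0.0625, salmon $0.2184, avocado $1.4500.
Take 1 serving of milk: +9.0 g protein for $0.55 (total $0.55, still need 30.0 g).
Take 3 servings of eggs: +24.0 g protein for $1.50 (total $2.05, still need 6.0 g).
Take 0.3158 servings of salmon: +6.0 g protein for $1.31 (total $3.36, still need 0.0 g).
Filling from the cheapest source first is optimal under one linear minimum: $3.36.

$3.36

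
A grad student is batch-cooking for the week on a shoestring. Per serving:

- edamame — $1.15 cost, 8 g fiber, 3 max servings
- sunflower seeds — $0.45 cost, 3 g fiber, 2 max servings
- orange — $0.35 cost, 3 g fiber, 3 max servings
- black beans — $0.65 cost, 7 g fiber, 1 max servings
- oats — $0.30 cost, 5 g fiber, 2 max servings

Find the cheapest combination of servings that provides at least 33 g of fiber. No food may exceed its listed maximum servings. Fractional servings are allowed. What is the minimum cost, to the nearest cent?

$3.31

Cost per g of fiber: oats $0.0600, black beans $0.0929, orange $0.1167, edamame $0.1437, sunflower seeds $0.1500.
Take 2 servings of oats: +10.0 g fiber for $0.60 (total $0.60, still need 23.0 g).
Take 1 serving of black beans: +7.0 g fiber for $0.65 (total $1.25, still need 16.0 g).
Take 3 servings of orange: +9.0 g fiber for $1.05 (total $2.30, still need 7.0 g).
Take 0.875 servings of edamame: +7.0 g fiber for $1.01 (total $3.31, still need 0.0 g).
Greedy by cheapest-per-g is optimal for a single linear constraint, so the minimum cost is $3.31.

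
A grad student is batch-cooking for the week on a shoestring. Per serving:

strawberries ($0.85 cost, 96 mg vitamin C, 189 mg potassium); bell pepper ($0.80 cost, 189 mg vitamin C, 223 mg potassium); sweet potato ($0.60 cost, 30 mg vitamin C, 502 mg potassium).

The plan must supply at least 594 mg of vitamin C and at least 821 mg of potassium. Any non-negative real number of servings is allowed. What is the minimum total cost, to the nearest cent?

The cheapest plan sits at a corner of the feasible region — with two constraints it uses at most two foods.
strawberries only: max(594/96, 821/189) = 6.188 servings → $5.26.
bell pepper only: max(594/189, 821/223) = 3.682 servings → $2.95.
sweet potato only: max(594/30, 821/502) = 19.8 servings → $11.88.
strawberries + bell pepper with both tight: 1.586 servings and 2.337 servings → $3.22.
strawberries + sweet potato: the both-tight solution has a negative serving — not a feasible corner.
bell pepper + sweet potato with both tight: 3.102 servings and 0.2575 servings → $2.64.
The minimum over all feasible corners is $2.64.

$2.64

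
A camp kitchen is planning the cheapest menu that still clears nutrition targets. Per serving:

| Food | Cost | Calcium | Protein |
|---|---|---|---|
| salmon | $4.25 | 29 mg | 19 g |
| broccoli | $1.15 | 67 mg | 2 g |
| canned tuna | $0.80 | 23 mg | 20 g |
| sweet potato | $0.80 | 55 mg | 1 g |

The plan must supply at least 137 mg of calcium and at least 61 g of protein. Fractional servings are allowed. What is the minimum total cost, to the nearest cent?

$3.38

This is a tiny linear program; its minimum lies at a vertex of the feasible set. List the vertices and price them.
salmon only: max(137/29, 61/19) = 4.724 servings → $20.08.
broccoli only: max(137/67, 61/2) = 30.5 servings → $35.08.
canned tuna only: max(137/23, 61/20) = 5.957 servings → $4.77.
sweet potato only: max(137/55, 61/1) = 61 servings → $48.80.
salmon + broccoli with both tight: 3.138 servings and 0.6864 servings → $14.13.
salmon + canned tuna: intersection lies outside the first quadrant.
salmon + sweet potato with both tight: 3.167 servings and 0.8209 servings → $14.12.
broccoli + canned tuna with both tight: 1.033 servings and 2.947 servings → $3.55.
broccoli + sweet potato: intersection lies outside the first quadrant.
canned tuna + sweet potato with both tight: 2.988 servings and 1.241 servings → $3.38.
The minimum over all feasible corners is $3.38.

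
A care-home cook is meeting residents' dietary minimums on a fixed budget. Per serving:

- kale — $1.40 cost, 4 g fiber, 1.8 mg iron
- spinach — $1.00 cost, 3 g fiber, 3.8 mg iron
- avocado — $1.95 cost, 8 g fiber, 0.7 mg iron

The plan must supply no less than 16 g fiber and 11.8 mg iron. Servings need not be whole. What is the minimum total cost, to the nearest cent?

$4.69

Minimising a linear cost over {fiber ≥ 16, iron ≥ 11.8, servings ≥ 0} — the optimum is at a vertex, using one or two foods.
kale only: max(16/4, 11.8/1.8) = 6.556 servings → $9.18.
spinach only: max(16/3, 11.8/3.8) = 5.333 servings → $5.33.
avocado only: max(16/8, 11.8/0.7) = 16.86 servings → $32.87.
kale + spinach with both tight: 2.592 servings and 1.878 servings → $5.51.
kale + avocado: intersection lies outside the first quadrant.
spinach + avocado with both tight: 2.94 servings and 0.8975 servings → $4.69.
So the least-cost plan costs $4.69.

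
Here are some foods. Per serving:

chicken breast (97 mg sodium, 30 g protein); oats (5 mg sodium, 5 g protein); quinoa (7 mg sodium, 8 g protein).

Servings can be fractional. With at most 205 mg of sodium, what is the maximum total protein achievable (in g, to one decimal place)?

Protein per mg sodium: quinoa 1.143, oats 1, chicken breast 0.3093.
With no serving limits, spend the whole sodium allowance on quinoa: 205 mg / 7 mg × 8 g = 234.3 g.

234.3 g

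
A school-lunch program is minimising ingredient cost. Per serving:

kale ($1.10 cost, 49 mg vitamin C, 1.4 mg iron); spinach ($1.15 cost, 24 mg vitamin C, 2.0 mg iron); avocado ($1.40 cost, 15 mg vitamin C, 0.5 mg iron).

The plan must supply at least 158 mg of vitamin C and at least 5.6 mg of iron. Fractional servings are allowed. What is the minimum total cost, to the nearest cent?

This is a tiny linear program; its minimum lies at a vertex of the feasible set. List the vertices and price them.
kale only: max(158/49, 5.6/1.4) = 4 servings → $4.40.
spinach only: max(158/24, 5.6/2.0) = 6.583 servings → $7.57.
avocado only: max(158/15, 5.6/0.5) = 11.2 servings → $15.68.
kale + spinach with both tight: 2.82 servings and 0.8261 servings → $4.05.
kale + avocado: intersection lies outside the first quadrant.
spinach + avocado with both tight: 0.2778 servings and 10.09 servings → $14.44.
So the least-cost plan costs $4.05.

$4.05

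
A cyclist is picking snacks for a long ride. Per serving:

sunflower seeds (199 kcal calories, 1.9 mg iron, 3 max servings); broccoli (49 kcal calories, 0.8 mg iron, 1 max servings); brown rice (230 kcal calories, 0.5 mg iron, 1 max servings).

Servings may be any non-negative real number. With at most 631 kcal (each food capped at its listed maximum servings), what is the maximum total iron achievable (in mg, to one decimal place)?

6.4 mg

Iron per kcal: broccoli 0.01633, sunflower seeds 0.009548, brown rice 0.002174.
Take 1 serving of broccoli: uses 49 kcal, +0.8 mg iron (running total 0.8 mg).
Take 2.925 servings of sunflower seeds: uses 582 kcal, +5.6 mg iron (running total 6.4 mg).
Filling greedily by iron-per-kcal is optimal for one linear limit, giving 6.4 mg.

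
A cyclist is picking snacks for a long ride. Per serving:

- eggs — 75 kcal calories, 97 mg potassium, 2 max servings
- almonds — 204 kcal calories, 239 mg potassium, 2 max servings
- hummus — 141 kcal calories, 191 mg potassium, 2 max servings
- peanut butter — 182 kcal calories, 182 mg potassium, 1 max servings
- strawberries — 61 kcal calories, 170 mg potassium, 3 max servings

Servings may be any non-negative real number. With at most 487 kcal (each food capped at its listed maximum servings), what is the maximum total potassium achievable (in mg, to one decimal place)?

920.5 mg

Potassium per kcal: strawberries 2.787, hummus 1.355, eggs 1.293, almonds 1.172, peanut butter 1.
Take 3 servings of strawberries: uses 183 kcal, +510.0 mg potassium (running total 510.0 mg).
Take 2 servings of hummus: uses 282 kcal, +382.0 mg potassium (running total 892.0 mg).
Take 0.2933 servings of eggs: uses 22 kcal, +28.5 mg potassium (running total 920.5 mg).
Greedy by best ratio exhausts the calories allowance optimally: 920.5 mg.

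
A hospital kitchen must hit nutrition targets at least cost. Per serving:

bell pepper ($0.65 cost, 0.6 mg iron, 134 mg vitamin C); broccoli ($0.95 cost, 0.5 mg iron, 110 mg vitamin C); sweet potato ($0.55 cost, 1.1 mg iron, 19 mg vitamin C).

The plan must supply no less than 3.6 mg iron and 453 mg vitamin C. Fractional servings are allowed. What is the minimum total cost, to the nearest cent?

Minimising a linear cost over {iron ≥ 3.6, vitamin C ≥ 453, servings ≥ 0} — the optimum is at a vertex, using one or two foods.
bell pepper only: max(3.6/0.6, 453/134) = 6 servings → $3.90.
broccoli only: max(3.6/0.5, 453/110) = 7.2 servings → $6.84.
sweet potato only: max(3.6/1.1, 453/19) = 23.84 servings → $13.11.
bell pepper + broccoli: the both-tight solution has a negative serving — not a feasible corner.
bell pepper + sweet potato with both tight: 3.161 servings and 1.549 servings → $2.91.
broccoli + sweet potato with both tight: 3.856 servings and 1.52 servings → $4.50.
The minimum over all feasible corners is $2.91.

$2.91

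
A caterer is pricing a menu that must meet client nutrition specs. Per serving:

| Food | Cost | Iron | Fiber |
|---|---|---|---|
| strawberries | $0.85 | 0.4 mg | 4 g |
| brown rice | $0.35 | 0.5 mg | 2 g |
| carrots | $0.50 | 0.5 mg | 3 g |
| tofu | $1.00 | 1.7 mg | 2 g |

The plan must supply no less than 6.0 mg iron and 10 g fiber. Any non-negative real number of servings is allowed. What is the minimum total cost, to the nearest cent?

$3.65

Two binding constraints pin down two serving amounts, so the optimal mix uses at most two foods. The candidates are each food alone (scaled to the tighter of iron/fiber) and each pair with both constraints tight.
strawberries only: max(6.0/0.4, 10/4) = 15 servings → $12.75.
brown rice only: max(6.0/0.5, 10/2) = 12 servings → $4.20.
carrots only: max(6.0/0.5, 10/3) = 12 servings → $6.00.
tofu only: max(6.0/1.7, 10/2) = 5 servings → $5.00.
strawberries + brown rice: the both-tight solution has a negative serving — not a feasible corner.
strawberries + carrots: intersection lies outside the first quadrant.
strawberries + tofu with both tight: 0.8333 servings and 3.333 servings → $4.04.
brown rice + carrots: intersection lies outside the first quadrant.
brown rice + tofu with both tight: 2.083 servings and 2.917 servings → $3.65.
carrots + tofu with both tight: 1.22 servings and 3.171 servings → $3.78.
So the least-cost plan costs $3.65.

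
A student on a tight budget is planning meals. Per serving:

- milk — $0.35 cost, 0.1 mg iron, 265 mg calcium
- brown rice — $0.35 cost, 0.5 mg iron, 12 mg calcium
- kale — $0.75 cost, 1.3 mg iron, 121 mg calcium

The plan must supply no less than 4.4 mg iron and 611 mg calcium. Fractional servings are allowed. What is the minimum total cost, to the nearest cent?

This is a tiny linear program; its minimum lies at a vertex of the feasible set. List the vertices and price them.
milk only: max(4.4/0.1, 611/265) = 44 servings → $15.40.
brown rice only: max(4.4/0.5, 611/12) = 50.92 servings → $17.82.
kale only: max(4.4/1.3, 611/121) = 5.05 servings → $3.79.
milk + brown rice with both tight: 1.925 servings and 8.415 servings → $3.62.
milk + kale with both tight: 0.7879 servings and 3.324 servings → $2.77.
brown rice + kale with both targets exact would need a negative amount; discard.
So the least-cost plan costs $2.77.

$2.77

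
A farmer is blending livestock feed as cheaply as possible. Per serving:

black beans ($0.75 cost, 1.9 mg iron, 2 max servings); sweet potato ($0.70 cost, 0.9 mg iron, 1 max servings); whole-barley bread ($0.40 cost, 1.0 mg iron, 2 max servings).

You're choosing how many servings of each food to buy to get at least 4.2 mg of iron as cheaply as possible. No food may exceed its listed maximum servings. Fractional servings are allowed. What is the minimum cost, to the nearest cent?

$1.66

Cost per mg of iron: black beans $0.3947, whole-barley bread $0.4000, sweet potato $0.7778.
Take 2 servings of black beans: +3.8 mg iron for $1.50 (total $1.50, still need 0.4 mg).
Take 0.4 servings of whole-barley bread: +0.4 mg iron for $0.16 (total $1.66, still need 0.0 mg).
Filling from the cheapest source first is optimal under one linear minimum: $1.66.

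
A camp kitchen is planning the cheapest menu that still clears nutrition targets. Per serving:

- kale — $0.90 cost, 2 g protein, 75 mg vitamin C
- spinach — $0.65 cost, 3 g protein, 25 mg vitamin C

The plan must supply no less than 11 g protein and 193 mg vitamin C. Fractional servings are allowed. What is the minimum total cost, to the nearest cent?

Compare the cost at each extreme point of the feasible region.
kale only: max(11/2, 193/75) = 5.5 servings → $4.95.
spinach only: max(11/3, 193/25) = 7.72 servings → $5.02.
kale + spinach with both tight: 1.737 servings and 2.509 servings → $3.19.
The minimum over all feasible corners is $3.19.

$3.19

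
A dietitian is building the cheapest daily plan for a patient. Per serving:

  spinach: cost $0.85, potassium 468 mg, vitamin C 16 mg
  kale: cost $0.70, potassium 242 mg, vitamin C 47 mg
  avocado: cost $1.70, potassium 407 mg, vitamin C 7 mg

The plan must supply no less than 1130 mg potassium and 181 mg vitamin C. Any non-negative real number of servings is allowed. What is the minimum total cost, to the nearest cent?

This is a tiny linear program; its minimum lies at a vertex of the feasible set. List the vertices and price them.
spinach only: max(1130/468, 181/16) = 11.31 servings → $9.62.
kale only: max(1130/242, 181/47) = 4.669 servings → $3.27.
avocado only: max(1130/407, 181/7) = 25.86 servings → $43.96.
spinach + kale with both tight: 0.5136 servings and 3.676 servings → $3.01.
spinach + avocado: intersection lies outside the first quadrant.
kale + avocado with both tight: 3.772 servings and 0.5339 servings → $3.55.
Cheapest feasible corner: $3.01.

$3.01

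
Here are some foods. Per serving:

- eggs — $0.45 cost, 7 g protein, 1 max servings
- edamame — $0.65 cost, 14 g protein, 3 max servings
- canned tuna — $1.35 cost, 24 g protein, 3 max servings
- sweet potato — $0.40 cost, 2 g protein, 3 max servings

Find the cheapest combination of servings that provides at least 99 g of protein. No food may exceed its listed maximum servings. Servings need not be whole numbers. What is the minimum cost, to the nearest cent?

$5.16

Cost per g of protein: edamame $0.0464, canned tuna $0.0563, eggs $0.0643, sweet potato $0.2000.
Take 3 servings of edamame: +42.0 g protein for $1.95 (total $1.95, still need 57.0 g).
Take 2.375 servings of canned tuna: +57.0 g protein for $3.21 (total $5.16, still need 0.0 g).
Filling from the cheapest source first is optimal under one linear minimum: $5.16.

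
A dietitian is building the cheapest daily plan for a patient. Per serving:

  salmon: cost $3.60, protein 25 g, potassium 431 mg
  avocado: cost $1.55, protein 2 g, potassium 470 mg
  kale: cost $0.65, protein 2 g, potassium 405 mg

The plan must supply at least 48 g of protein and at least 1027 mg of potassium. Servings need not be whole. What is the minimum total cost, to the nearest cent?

Minimising a linear cost over {protein ≥ 48, potassium ≥ 1027, servings ≥ 0} — the optimum is at a vertex, using one or two foods.
salmon only: max(48/25, 1027/431) = 2.383 servings → $8.58.
avocado only: max(48/2, 1027/470) = 24 servings → $37.20.
kale only: max(48/2, 1027/405) = 24 servings → $15.60.
salmon + avocado with both tight: 1.883 servings and 0.458 servings → $7.49.
salmon + kale with both tight: 1.877 servings and 0.5384 servings → $7.11.
avocado + kale with both targets exact would need a negative amount; discard.
Cheapest feasible corner: $7.11.

$7.11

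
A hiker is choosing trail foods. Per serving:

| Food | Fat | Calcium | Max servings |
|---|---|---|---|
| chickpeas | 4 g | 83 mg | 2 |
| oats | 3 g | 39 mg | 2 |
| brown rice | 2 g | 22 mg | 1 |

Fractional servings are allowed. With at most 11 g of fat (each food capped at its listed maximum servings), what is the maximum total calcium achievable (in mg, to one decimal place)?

Calcium per g fat: chickpeas 20.75, oats 13, brown rice 11.
Take 2 servings of chickpeas: uses 8 g fat, +166.0 mg calcium (running total 166.0 mg).
Take 1 serving of oats: uses 3 g fat, +39.0 mg calcium (running total 205.0 mg).
Filling greedily by calcium-per-g fat is optimal for one linear limit, giving 205.0 mg.

205.0 mg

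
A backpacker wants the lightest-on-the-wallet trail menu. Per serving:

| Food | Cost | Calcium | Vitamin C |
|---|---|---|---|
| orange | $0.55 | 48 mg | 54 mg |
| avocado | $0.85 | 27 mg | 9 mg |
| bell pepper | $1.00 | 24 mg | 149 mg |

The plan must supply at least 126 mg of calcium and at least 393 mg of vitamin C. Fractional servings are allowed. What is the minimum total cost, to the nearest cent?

$2.94

At the optimum either one food covers both requirements or two foods hit both targets exactly; no other combination can be cheaper.
orange only: max(126/48, 393/54) = 7.278 servings → $4.00.
avocado only: max(126/27, 393/9) = 43.67 servings → $37.12.
bell pepper only: max(126/24, 393/149) = 5.25 servings → $5.25.
orange + avocado: the both-tight solution has a negative serving — not a feasible corner.
orange + bell pepper with both tight: 1.595 servings and 2.059 servings → $2.94.
avocado + bell pepper with both tight: 2.454 servings and 2.489 servings → $4.58.
Cheapest feasible corner: $2.94.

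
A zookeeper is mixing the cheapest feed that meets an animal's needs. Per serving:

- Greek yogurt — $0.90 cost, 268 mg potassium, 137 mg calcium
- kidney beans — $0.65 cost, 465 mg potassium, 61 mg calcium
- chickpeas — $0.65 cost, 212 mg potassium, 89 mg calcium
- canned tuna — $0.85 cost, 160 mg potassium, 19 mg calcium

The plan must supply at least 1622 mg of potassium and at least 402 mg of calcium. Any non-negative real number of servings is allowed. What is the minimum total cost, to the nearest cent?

The cheapest plan sits at a corner of the feasible region — with two constraints it uses at most two foods.
Greek yogurt only: max(1622/268, 402/137) = 6.052 servings → $5.45.
kidney beans only: max(1622/465, 402/61) = 6.59 servings → $4.28.
chickpeas only: max(1622/212, 402/89) = 7.651 servings → $4.97.
canned tuna only: max(1622/160, 402/19) = 21.16 servings → $17.98.
Greek yogurt + kidney beans with both tight: 1.858 servings and 2.417 servings → $3.24.
Greek yogurt + chickpeas: the both-tight solution has a negative serving — not a feasible corner.
Greek yogurt + canned tuna with both tight: 1.991 servings and 6.803 servings → $7.57.
kidney beans + chickpeas with both tight: 2.078 servings and 3.092 servings → $3.36.
kidney beans + canned tuna with both targets exact would need a negative amount; discard.
chickpeas + canned tuna with both tight: 3.281 servings and 5.791 servings → $7.05.
Cheapest feasible corner: $3.24.

$3.24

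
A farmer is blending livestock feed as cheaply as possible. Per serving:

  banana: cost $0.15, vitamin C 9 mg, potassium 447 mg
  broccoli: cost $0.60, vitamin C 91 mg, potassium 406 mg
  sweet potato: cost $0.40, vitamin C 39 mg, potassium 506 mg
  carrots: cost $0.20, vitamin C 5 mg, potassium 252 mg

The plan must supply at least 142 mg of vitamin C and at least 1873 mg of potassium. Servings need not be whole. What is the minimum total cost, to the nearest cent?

This is a tiny linear program; its minimum lies at a vertex of the feasible set. List the vertices and price them.
banana only: max(142/9, 1873/447) = 15.78 servings → $2.37.
broccoli only: max(142/91, 1873/406) = 4.613 servings → $2.77.
sweet potato only: max(142/39, 1873/506) = 3.702 servings → $1.48.
carrots only: max(142/5, 1873/252) = 28.4 servings → $5.68.
banana + broccoli with both tight: 3.047 servings and 1.259 servings → $1.21.
banana + sweet potato with both tight: 0.09279 servings and 3.62 servings → $1.46.
banana + carrots: intersection lies outside the first quadrant.
broccoli + sweet potato with both targets exact would need a negative amount; discard.
broccoli + carrots with both tight: 1.264 servings and 5.396 servings → $1.84.
sweet potato + carrots with both tight: 3.62 servings and 0.1637 servings → $1.48.
The minimum over all feasible corners is $1.21.

$1.21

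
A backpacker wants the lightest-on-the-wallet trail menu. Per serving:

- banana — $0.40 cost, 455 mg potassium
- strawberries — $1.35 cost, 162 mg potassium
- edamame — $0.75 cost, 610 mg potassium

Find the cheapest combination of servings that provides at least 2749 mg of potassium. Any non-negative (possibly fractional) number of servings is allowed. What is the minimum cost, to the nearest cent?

Cost per mg of potassium: banana $0.0009, edamame $0.0012, strawberries $0.0083.
With no serving limits, use only banana: 2749 mg / 455 mg = 6.042 servings × $0.40 = $2.42.

$2.42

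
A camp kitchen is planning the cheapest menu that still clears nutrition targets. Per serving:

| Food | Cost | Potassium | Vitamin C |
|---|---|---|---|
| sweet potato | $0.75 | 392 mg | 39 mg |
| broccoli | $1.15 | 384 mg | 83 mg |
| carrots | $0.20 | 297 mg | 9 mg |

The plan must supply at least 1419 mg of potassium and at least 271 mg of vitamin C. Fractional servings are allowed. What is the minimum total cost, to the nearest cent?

$3.80

For a min-cost LP with two ≥-constraints, a basic feasible solution has at most two positive variables.
sweet potato only: max(1419/392, 271/39) = 6.949 servings → $5.21.
broccoli only: max(1419/384, 271/83) = 3.695 servings → $4.25.
carrots only: max(1419/297, 271/9) = 30.11 servings → $6.02.
sweet potato + broccoli with both tight: 0.7809 servings and 2.898 servings → $3.92.
sweet potato + carrots with both targets exact would need a negative amount; discard.
broccoli + carrots with both tight: 3.195 servings and 0.647 servings → $3.80.
Cheapest feasible corner: $3.80.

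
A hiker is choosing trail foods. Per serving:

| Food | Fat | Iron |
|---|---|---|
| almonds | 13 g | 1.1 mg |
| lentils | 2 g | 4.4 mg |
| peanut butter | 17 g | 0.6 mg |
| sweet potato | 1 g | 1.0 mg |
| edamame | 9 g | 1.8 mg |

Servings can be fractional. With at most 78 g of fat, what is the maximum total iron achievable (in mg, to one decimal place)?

Iron per g fat: lentils 2.2, sweet potato 1, edamame 0.2, almonds 0.08462, peanut butter 0.03529.
With no serving limits, spend the whole fat allowance on lentils: 78 g / 2 g × 4.4 mg = 171.6 mg.

171.6 mg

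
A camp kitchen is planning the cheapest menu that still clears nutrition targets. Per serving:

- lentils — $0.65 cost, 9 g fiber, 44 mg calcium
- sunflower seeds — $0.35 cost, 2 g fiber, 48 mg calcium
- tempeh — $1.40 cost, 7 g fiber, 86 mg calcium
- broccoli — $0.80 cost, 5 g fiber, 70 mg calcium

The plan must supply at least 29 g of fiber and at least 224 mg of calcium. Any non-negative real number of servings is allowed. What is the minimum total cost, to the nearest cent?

Two binding constraints pin down two serving amounts, so the optimal mix uses at most two foods. The candidates are each food alone (scaled to the tighter of fiber/calcium) and each pair with both constraints tight.
lentils only: max(29/9, 224/44) = 5.091 servings → $3.31.
sunflower seeds only: max(29/2, 224/48) = 14.5 servings → $5.08.
tempeh only: max(29/7, 224/86) = 4.143 servings → $5.80.
broccoli only: max(29/5, 224/70) = 5.8 servings → $4.64.
lentils + sunflower seeds with both tight: 2.744 servings and 2.151 servings → $2.54.
lentils + tempeh with both tight: 1.987 servings and 1.588 servings → $3.51.
lentils + broccoli with both tight: 2.22 servings and 1.805 servings → $2.89.
sunflower seeds + tempeh: intersection lies outside the first quadrant.
sunflower seeds + broccoli: the both-tight solution has a negative serving — not a feasible corner.
tempeh + broccoli: intersection lies outside the first quadrant.
So the least-cost plan costs $2.54.

$2.54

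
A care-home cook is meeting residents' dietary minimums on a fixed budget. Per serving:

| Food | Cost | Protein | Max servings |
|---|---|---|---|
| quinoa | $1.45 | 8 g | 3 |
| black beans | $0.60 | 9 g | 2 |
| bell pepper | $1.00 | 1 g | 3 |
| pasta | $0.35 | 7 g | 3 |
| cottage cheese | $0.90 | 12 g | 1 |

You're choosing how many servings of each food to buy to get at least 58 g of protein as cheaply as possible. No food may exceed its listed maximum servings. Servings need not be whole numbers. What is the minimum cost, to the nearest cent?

Cost per g of protein: pasta $0.0500, black beans $0.0667, cottage cheese $0.0750, quinoa $0.1812, bell pepper $1.0000.
Take 3 servings of pasta: +21.0 g protein for $1.05 (total $1.05, still need 37.0 g).
Take 2 servings of black beans: +18.0 g protein for $1.20 (total $2.25, still need 19.0 g).
Take 1 serving of cottage cheese: +12.0 g protein for $0.90 (total $3.15, still need 7.0 g).
Take 0.875 servings of quinoa: +7.0 g protein for $1.27 (total $4.42, still need 0.0 g).
Greedy by cheapest-per-g is optimal for a single linear constraint, so the minimum cost is $4.42.

$4.42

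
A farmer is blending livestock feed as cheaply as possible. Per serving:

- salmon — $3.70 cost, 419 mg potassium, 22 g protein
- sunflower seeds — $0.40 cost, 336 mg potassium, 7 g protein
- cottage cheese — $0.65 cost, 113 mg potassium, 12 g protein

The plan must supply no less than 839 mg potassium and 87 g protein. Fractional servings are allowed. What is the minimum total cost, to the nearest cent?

The cheapest plan sits at a corner of the feasible region — with two constraints it uses at most two foods.
salmon only: max(839/419, 87/22) = 3.955 servings → $14.63.
sunflower seeds only: max(839/336, 87/7) = 12.43 servings → $4.97.
cottage cheese only: max(839/113, 87/12) = 7.425 servings → $4.83.
salmon + sunflower seeds: intersection lies outside the first quadrant.
salmon + cottage cheese with both tight: 0.09323 servings and 7.079 servings → $4.95.
sunflower seeds + cottage cheese with both tight: 0.07313 servings and 7.207 servings → $4.71.
The minimum over all feasible corners is $4.71.

$4.71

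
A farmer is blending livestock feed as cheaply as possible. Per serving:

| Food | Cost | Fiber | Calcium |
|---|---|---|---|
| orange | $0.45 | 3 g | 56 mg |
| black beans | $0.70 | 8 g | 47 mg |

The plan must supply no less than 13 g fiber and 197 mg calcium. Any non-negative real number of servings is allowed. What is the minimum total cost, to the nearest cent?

At the optimum either one food covers both requirements or two foods hit both targets exactly; no other combination can be cheaper.
orange only: max(13/3, 197/56) = 4.333 servings → $1.95.
black beans only: max(13/8, 197/47) = 4.191 servings → $2.93.
orange + black beans with both tight: 3.143 servings and 0.4463 servings → $1.73.
Cheapest feasible corner: $1.73.

$1.73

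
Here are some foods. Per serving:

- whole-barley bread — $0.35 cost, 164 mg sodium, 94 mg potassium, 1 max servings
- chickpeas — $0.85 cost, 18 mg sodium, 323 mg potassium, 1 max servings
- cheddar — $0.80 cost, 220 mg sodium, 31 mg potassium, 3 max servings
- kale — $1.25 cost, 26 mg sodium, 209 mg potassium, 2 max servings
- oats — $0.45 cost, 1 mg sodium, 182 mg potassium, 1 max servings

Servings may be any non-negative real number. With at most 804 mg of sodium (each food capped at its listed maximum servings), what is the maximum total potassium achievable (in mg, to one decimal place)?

1097.2 mg

Potassium per mg sodium: oats 182, chickpeas 17.94, kale 8.038, whole-barley bread 0.5732, cheddar 0.1409.
Take 1 serving of oats: uses 1 mg sodium, +182.0 mg potassium (running total 182.0 mg).
Take 1 serving of chickpeas: uses 18 mg sodium, +323.0 mg potassium (running total 505.0 mg).
Take 2 servings of kale: uses 52 mg sodium, +418.0 mg potassium (running total 923.0 mg).
Take 1 serving of whole-barley bread: uses 164 mg sodium, +94.0 mg potassium (running total 1017.0 mg).
Take 2.586 servings of cheddar: uses 569 mg sodium, +80.2 mg potassium (running total 1097.2 mg).
Greedy by best ratio exhausts the sodium allowance optimally: 1097.2 mg.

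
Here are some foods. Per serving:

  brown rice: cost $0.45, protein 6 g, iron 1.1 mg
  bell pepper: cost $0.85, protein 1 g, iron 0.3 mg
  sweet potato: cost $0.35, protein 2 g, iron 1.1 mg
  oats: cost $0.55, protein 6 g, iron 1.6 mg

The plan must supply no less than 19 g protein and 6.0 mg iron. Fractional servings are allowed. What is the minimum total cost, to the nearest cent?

$2.02

With two linear requirements the optimum uses one or two foods; enumerate the corners.
brown rice only: max(19/6, 6.0/1.1) = 5.455 servings → $2.45.
bell pepper only: max(19/1, 6.0/0.3) = 20 servings → $17.00.
sweet potato only: max(19/2, 6.0/1.1) = 9.5 servings → $3.33.
oats only: max(19/6, 6.0/1.6) = 3.75 servings → $2.06.
brown rice + bell pepper: the both-tight solution has a negative serving — not a feasible corner.
brown rice + sweet potato with both tight: 2.023 servings and 3.432 servings → $2.11.
brown rice + oats: the both-tight solution has a negative serving — not a feasible corner.
bell pepper + sweet potato with both tight: 17.8 servings and 0.6 servings → $15.34.
bell pepper + oats: the both-tight solution has a negative serving — not a feasible corner.
sweet potato + oats with both tight: 1.647 servings and 2.618 servings → $2.02.
So the least-cost plan costs $2.02.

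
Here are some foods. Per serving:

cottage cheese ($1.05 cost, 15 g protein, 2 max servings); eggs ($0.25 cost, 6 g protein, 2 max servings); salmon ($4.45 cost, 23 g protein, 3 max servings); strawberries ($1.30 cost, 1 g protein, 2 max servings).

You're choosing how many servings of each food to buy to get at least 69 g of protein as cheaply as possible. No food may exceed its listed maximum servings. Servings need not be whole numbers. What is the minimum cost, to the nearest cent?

$7.82

Cost per g of protein: eggs $0.0417, cottage cheese $0.0700, salmon $0.1935, strawberries $1.3000.
Take 2 servings of eggs: +12.0 g protein for $0.50 (total $0.50, still need 57.0 g).
Take 2 servings of cottage cheese: +30.0 g protein for $2.10 (total $2.60, still need 27.0 g).
Take 1.174 servings of salmon: +27.0 g protein for $5.22 (total $7.82, still need 0.0 g).
Filling from the cheapest source first is optimal under one linear minimum: $7.82.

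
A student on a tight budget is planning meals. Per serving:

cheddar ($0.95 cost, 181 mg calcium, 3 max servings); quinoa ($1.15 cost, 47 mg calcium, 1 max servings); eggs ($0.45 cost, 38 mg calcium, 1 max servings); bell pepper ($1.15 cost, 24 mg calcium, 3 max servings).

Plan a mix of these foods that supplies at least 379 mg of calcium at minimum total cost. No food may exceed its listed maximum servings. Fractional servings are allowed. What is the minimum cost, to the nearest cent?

Cost per mg of calcium: cheddar $0.0052, eggs $0.0118, quinoa $0.0245, bell pepper $0.0479.
Take 2.094 servings of cheddar: +379.0 mg calcium for $1.99 (total $1.99, still need 0.0 mg).
Filling from the cheapest source first is optimal under one linear minimum: $1.99.

$1.99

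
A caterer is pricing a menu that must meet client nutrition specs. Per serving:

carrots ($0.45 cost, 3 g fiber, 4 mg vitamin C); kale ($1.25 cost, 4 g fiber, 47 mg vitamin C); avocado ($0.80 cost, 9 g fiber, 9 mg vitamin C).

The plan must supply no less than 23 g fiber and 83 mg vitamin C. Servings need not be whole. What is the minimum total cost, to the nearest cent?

Two binding constraints pin down two serving amounts, so the optimal mix uses at most two foods. The candidates are each food alone (scaled to the tighter of fiber/vitamin C) and each pair with both constraints tight.
carrots only: max(23/3, 83/4) = 20.75 servings → $9.34.
kale only: max(23/4, 83/47) = 5.75 servings → $7.19.
avocado only: max(23/9, 83/9) = 9.222 servings → $7.38.
carrots + kale with both tight: 5.992 servings and 1.256 servings → $4.27.
carrots + avocado with both targets exact would need a negative amount; discard.
kale + avocado with both tight: 1.395 servings and 1.935 servings → $3.29.
So the least-cost plan costs $3.29.

$3.29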